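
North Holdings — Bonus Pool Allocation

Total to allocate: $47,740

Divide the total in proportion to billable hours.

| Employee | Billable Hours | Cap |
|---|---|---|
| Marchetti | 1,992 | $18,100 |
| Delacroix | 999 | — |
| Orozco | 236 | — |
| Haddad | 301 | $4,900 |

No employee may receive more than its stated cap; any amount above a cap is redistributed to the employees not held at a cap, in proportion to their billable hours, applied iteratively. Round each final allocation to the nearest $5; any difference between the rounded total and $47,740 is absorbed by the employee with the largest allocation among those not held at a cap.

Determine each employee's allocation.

Marchetti: $18,100; Delacroix: $20,010; Orozco: $4,730; Haddad: $4,900

Total billable hours = 3,528.
Unconstrained shares: Marchetti 26,955.24; Delacroix 13,518.21; Orozco 3,193.49; Haddad 4,073.06.
Held at cap: Marchetti ($18,100); balance $29,640 reallocated over remaining billable hours 1,536.
Held at cap: Haddad ($4,900); balance $24,740 reallocated over remaining billable hours 1,235.
Redistributed shares: Delacroix 20,012.36 → $20,010; Orozco 4,727.64 → $4,730.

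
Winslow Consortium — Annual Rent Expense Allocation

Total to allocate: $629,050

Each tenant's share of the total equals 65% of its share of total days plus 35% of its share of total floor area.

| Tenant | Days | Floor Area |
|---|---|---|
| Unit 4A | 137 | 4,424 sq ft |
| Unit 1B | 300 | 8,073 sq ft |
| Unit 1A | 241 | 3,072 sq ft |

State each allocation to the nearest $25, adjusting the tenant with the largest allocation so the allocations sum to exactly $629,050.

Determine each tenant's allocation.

Totals — days 678, floor area 15,569.
Composite weights (65% days + 35% floor area): Unit 4A 0.2308; Unit 1B 0.4691; Unit 1A 0.3001.
Unrounded shares: Unit 4A 145,182.37; Unit 1B 295,085.00; Unit 1A 188,782.63.
After rounding ($25): Unit 4A $145,175; Unit 1B $295,075; Unit 1A $188,775. Sum = $629,025.
Difference $629,050 − $629,025 = +$25 applied to largest allocation (Unit 1B): Unit 1B becomes $295,100.

Unit 4A: $145,175 · Unit 1B: $295,100 · Unit 1A: $188,775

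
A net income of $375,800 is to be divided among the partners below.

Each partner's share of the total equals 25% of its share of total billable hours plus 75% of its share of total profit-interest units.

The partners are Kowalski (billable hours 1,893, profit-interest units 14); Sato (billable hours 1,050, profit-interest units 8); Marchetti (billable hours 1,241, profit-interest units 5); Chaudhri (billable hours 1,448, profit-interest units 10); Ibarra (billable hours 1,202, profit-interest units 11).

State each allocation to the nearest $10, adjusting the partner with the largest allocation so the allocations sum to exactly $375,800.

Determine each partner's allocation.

Totals — billable hours 6,834, profit-interest units 48.
Composite weights (25% billable hours + 75% profit-interest units): Kowalski 0.2880; Sato 0.1634; Marchetti 0.1235; Chaudhri 0.2092; Ibarra 0.2158.
Proportional shares: Kowalski 108,230.15; Sato 61,409.81; Marchetti 46,419.95; Chaudhri 78,625.04; Ibarra 81,115.05.
Rounded to nearest $10: Kowalski $108,230; Sato $61,410; Marchetti $46,420; Chaudhri $78,630; Ibarra $81,120. Sum = $375,810.
Difference $375,800 − $375,810 = −$10 applied to largest allocation (Kowalski): Kowalski becomes $108,220.

Kowalski: $108,220 · Sato: $61,410 · Marchetti: $46,420 · Chaudhri: $78,630 · Ibarra: $81,120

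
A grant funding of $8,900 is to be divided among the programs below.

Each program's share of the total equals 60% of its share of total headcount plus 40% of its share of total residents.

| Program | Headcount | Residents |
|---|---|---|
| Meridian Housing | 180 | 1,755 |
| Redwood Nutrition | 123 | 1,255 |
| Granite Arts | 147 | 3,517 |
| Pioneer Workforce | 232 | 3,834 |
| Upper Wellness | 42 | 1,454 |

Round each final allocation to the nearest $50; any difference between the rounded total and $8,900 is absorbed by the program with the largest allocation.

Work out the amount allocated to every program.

Meridian Housing: $1,850 | Redwood Nutrition: $1,300 | Granite Arts: $2,150 | Pioneer Workforce: $2,850 | Upper Wellness: $750

Headcount total 724; residents total 11,815.
Blended shares (60% headcount + 40% residents): Meridian Housing 0.2086; Redwood Nutrition 0.1444; Granite Arts 0.2409; Pioneer Workforce 0.3221; Upper Wellness 0.0840.
Unrounded shares: Meridian Housing 1,856.43; Redwood Nutrition 1,285.36; Granite Arts 2,143.94; Pioneer Workforce 2,866.39; Upper Wellness 747.89.
After rounding ($50): Meridian Housing $1,850; Redwood Nutrition $1,300; Granite Arts $2,150; Pioneer Workforce $2,850; Upper Wellness $750. Sum = $8,900.
Sum already equals the total — no adjustment.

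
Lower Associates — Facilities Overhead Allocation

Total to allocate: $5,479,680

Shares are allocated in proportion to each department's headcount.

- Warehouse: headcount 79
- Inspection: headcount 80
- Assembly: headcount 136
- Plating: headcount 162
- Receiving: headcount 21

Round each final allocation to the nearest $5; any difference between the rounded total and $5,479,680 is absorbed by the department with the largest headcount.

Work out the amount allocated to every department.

Sum of headcount: 79 + 80 + 136 + 162 + 21 = 478.
Unrounded shares: Warehouse 905,637.49; Inspection 917,101.26; Assembly 1,559,072.13; Plating 1,857,130.04; Receiving 240,739.08.
At nearest $5: Warehouse $905,635; Inspection $917,100; Assembly $1,559,070; Plating $1,857,130; Receiving $240,740. Sum = $5,479,675.
Difference $5,479,680 − $5,479,675 = +$5 applied to largest headcount (Plating): Plating becomes $1,857,135.

Warehouse: $905,635 · Inspection: $917,100 · Assembly: $1,559,070 · Plating: $1,857,135 · Receiving: $240,740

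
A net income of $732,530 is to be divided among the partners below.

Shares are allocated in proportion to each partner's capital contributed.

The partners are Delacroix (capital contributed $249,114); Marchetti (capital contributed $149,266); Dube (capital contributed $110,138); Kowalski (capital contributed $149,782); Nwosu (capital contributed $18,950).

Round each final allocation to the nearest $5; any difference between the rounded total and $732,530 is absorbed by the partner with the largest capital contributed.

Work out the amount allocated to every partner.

Total capital contributed = 677,250.
Raw shares: Delacroix 249,114/677,250 × $732,530 = 269,447.73; Marchetti 149,266/677,250 × $732,530 = 161,449.72; Dube 110,138/677,250 × $732,530 = 119,127.93; Kowalski 149,782/677,250 × $732,530 = 162,007.84; Nwosu 18,950/677,250 × $732,530 = 20,496.78.
Rounded to nearest $5: Delacroix $269,450; Marchetti $161,450; Dube $119,130; Kowalski $162,010; Nwosu $20,495. Sum = $732,535.
Difference $732,530 − $732,535 = −$5 applied to largest capital contributed (Delacroix): Delacroix becomes $269,445.

Delacroix: $269,445; Marchetti: $161,450; Dube: $119,130; Kowalski: $162,010; Nwosu: $20,495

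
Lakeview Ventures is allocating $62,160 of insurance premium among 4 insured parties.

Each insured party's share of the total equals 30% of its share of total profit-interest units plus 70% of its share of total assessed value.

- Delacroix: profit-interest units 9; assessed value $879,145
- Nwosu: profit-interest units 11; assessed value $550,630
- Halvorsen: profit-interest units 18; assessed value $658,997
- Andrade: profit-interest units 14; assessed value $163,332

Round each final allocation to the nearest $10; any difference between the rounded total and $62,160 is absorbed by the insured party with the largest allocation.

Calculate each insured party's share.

Delacroix: $20,210 | Nwosu: $14,580 | Halvorsen: $19,190 | Andrade: $8,180

Profit-interest units total 52; assessed value total 2,252,104.
Composite weights (30% profit-interest units + 70% assessed value): Delacroix 0.3252; Nwosu 0.2346; Halvorsen 0.3087; Andrade 0.1315.
Proportional shares: Delacroix 20,213.15; Nwosu 14,583.27; Halvorsen 19,187.29; Andrade 8,176.29.
Rounded to nearest $10: Delacroix $20,210; Nwosu $14,580; Halvorsen $19,190; Andrade $8,180. Sum = $62,160.
Rounded total matches; no reconciliation needed.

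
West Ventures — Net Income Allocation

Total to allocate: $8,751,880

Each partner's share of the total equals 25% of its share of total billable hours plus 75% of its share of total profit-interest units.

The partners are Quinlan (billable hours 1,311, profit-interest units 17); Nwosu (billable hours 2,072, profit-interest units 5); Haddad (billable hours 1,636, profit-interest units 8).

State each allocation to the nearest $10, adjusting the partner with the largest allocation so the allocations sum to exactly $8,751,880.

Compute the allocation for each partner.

Billable hours total 5,019; profit-interest units total 30.
Blended shares (25% billable hours + 75% profit-interest units): Quinlan 0.4903; Nwosu 0.2282; Haddad 0.2815.
Raw shares: Quinlan 4,291,062.98; Nwosu 1,997,247.37; Haddad 2,463,569.65.
After rounding ($10): Quinlan $4,291,060; Nwosu $1,997,250; Haddad $2,463,570. Sum = $8,751,880.
Rounded total matches; no reconciliation needed.

Quinlan: $4,291,060 | Nwosu: $1,997,250 | Haddad: $2,463,570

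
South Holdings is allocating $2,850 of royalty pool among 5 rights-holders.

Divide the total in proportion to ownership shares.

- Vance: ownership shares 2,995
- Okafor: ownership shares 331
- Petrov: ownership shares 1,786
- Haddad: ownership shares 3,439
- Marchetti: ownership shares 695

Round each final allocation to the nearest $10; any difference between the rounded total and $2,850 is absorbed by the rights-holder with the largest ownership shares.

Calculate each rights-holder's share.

Combined ownership shares = 9,246.
Unrounded shares: Vance 2,995/9,246 × $2,850 = 923.18; Okafor 331/9,246 × $2,850 = 102.03; Petrov 1,786/9,246 × $2,850 = 550.52; Haddad 3,439/9,246 × $2,850 = 1,060.04; Marchetti 695/9,246 × $2,850 = 214.23.
At nearest $10: Vance $920; Okafor $100; Petrov $550; Haddad $1,060; Marchetti $210. Sum = $2,840.
Difference $2,850 − $2,840 = +$10 applied to largest ownership shares (Haddad): Haddad becomes $1,070.

Vance: $920 · Okafor: $100 · Petrov: $550 · Haddad: $1,070 · Marchetti: $210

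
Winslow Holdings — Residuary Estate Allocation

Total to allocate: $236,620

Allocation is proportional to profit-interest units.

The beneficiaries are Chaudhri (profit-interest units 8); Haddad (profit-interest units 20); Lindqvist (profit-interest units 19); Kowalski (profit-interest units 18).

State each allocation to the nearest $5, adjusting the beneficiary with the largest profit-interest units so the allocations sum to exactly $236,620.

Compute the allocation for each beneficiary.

Chaudhri: $29,120; Haddad: $72,810; Lindqvist: $69,165; Kowalski: $65,525

Total profit-interest units = 8 + 20 + 19 + 18 = 65.
Unrounded shares: Chaudhri 29,122.46; Haddad 72,806.15; Lindqvist 69,165.85; Kowalski 65,525.54.
At nearest $5: Chaudhri $29,120; Haddad $72,805; Lindqvist $69,165; Kowalski $65,525. Sum = $236,615.
Difference $236,620 − $236,615 = +$5 applied to largest profit-interest units (Haddad): Haddad becomes $72,810.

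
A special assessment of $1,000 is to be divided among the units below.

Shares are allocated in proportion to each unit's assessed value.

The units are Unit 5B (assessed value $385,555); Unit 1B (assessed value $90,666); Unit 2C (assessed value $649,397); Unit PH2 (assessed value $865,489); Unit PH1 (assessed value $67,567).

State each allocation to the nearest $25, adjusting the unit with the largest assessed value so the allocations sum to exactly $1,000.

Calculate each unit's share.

Assessed value total: 385,555 + 90,666 + 649,397 + 865,489 + 67,567 = 2,058,674.
Raw shares: Unit 5B 187.28; Unit 1B 44.04; Unit 2C 315.44; Unit PH2 420.41; Unit PH1 32.82.
Rounded to nearest $25: Unit 5B $175; Unit 1B $50; Unit 2C $325; Unit PH2 $425; Unit PH1 $25. Sum = $1,000.
Sum already equals the total — no adjustment.

Unit 5B: $175 | Unit 1B: $50 | Unit 2C: $325 | Unit PH2: $425 | Unit PH1: $25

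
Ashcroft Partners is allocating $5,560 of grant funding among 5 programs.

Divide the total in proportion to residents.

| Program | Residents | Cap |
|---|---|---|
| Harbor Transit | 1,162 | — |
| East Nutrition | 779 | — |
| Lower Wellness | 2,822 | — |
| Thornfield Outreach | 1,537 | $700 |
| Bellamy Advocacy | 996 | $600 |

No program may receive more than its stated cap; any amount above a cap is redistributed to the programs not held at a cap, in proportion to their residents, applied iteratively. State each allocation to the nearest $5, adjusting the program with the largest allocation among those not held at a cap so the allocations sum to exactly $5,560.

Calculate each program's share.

Harbor Transit: $1,040 · East Nutrition: $695 · Lower Wellness: $2,525 · Thornfield Outreach: $700 · Bellamy Advocacy: $600

Residents total: 7,296.
Pro-rata shares before constraints: Harbor Transit 885.52; East Nutrition 593.65; Lower Wellness 2,150.54; Thornfield Outreach 1,171.29; Bellamy Advocacy 759.01.
Cap binds for Thornfield Outreach ($700), Bellamy Advocacy ($600); residual $4,260 reallocated over remaining residents 4,763.
Shares after redistribution: Harbor Transit 1,039.29 → $1,040; East Nutrition 696.73 → $695; Lower Wellness 2,523.98 → $2,525.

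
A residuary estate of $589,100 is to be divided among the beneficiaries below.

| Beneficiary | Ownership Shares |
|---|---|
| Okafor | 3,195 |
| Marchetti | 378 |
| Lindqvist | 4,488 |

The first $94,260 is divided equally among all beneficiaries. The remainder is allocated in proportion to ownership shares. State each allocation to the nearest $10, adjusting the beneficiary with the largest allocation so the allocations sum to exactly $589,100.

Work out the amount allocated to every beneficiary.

$94,260 shared equally gives $31,420 per beneficiary.
Remainder $494,840 by ownership shares (total 8,061): Okafor 196,131.22 → $196,130; Marchetti 23,204.26 → $23,200; Lindqvist 275,504.52 → $275,500.
Rounding difference +$10 on remainder applied to Lindqvist.
Totals: Okafor $31,420 + $196,130 = $227,550; Marchetti $31,420 + $23,200 = $54,620; Lindqvist $31,420 + $275,510 = $306,930.

Okafor: $227,550; Marchetti: $54,620; Lindqvist: $306,930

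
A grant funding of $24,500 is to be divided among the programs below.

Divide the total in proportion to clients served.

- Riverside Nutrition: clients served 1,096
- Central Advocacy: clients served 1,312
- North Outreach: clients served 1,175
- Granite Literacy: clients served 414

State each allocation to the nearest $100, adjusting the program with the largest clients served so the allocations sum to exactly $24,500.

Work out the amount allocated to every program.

Riverside Nutrition: $6,700 · Central Advocacy: $8,100 · North Outreach: $7,200 · Granite Literacy: $2,500

Combined clients served = 3,997.
Unrounded shares: Riverside Nutrition 1,096/3,997 × $24,500 = 6,718.04; Central Advocacy 1,312/3,997 × $24,500 = 8,042.03; North Outreach 1,175/3,997 × $24,500 = 7,202.28; Granite Literacy 414/3,997 × $24,500 = 2,537.65.
Rounded to nearest $100: Riverside Nutrition $6,700; Central Advocacy $8,000; North Outreach $7,200; Granite Literacy $2,500. Sum = $24,400.
Difference $24,500 − $24,400 = +$100 applied to largest clients served (Central Advocacy): Central Advocacy becomes $8,100.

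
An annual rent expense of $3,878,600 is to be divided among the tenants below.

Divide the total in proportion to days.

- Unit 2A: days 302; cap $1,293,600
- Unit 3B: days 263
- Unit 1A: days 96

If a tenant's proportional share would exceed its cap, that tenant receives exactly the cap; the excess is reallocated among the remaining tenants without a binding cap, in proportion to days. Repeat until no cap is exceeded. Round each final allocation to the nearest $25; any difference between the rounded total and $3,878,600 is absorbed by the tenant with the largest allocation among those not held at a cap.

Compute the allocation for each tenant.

Unit 2A: $1,293,600; Unit 3B: $1,893,750; Unit 1A: $691,250

Total days = 661.
Unconstrained shares: Unit 2A 1,772,068.38; Unit 3B 1,543,225.11; Unit 1A 563,306.51.
Held at cap: Unit 2A ($1,293,600); balance $2,585,000 reallocated over remaining days 359.
Shares after redistribution: Unit 3B 1,893,746.52 → $1,893,750; Unit 1A 691,253.48 → $691,250.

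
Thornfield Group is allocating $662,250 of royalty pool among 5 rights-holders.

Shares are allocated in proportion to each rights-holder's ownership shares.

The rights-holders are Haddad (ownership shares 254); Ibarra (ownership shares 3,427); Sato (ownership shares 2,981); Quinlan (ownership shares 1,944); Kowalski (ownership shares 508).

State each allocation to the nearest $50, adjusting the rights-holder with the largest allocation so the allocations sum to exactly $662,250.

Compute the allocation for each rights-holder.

Haddad: $18,450 · Ibarra: $249,050 · Sato: $216,600 · Quinlan: $141,250 · Kowalski: $36,900

Combined ownership shares = 9,114.
Pro-rata amounts: Haddad 254/9,114 × $662,250 = 18,456.39; Ibarra 3,427/9,114 × $662,250 = 249,015.88; Sato 2,981/9,114 × $662,250 = 216,608.21; Quinlan 1,944/9,114 × $662,250 = 141,256.75; Kowalski 508/9,114 × $662,250 = 36,912.77.
Rounded to nearest $50: Haddad $18,450; Ibarra $249,000; Sato $216,600; Quinlan $141,250; Kowalski $36,900. Sum = $662,200.
Difference $662,250 − $662,200 = +$50 applied to largest allocation (Ibarra): Ibarra becomes $249,050.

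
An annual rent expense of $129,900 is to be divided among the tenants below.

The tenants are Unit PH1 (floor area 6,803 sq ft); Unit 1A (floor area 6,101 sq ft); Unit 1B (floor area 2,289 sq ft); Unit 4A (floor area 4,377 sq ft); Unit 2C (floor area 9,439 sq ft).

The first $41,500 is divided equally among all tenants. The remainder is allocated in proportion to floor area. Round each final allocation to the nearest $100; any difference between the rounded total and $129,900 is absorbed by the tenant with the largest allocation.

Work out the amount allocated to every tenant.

$41,500 shared equally gives $8,300 per tenant.
Remainder $88,400 by floor area (total 29,009): Unit PH1 20,730.99 → $20,700; Unit 1A 18,591.76 → $18,600; Unit 1B 6,975.34 → $7,000; Unit 4A 13,338.16 → $13,300; Unit 2C 28,763.75 → $28,800.
Totals: Unit PH1 $8,300 + $20,700 = $29,000; Unit 1A $8,300 + $18,600 = $26,900; Unit 1B $8,300 + $7,000 = $15,300; Unit 4A $8,300 + $13,300 = $21,600; Unit 2C $8,300 + $28,800 = $37,100.

Unit PH1: $29,000; Unit 1A: $26,900; Unit 1B: $15,300; Unit 4A: $21,600; Unit 2C: $37,100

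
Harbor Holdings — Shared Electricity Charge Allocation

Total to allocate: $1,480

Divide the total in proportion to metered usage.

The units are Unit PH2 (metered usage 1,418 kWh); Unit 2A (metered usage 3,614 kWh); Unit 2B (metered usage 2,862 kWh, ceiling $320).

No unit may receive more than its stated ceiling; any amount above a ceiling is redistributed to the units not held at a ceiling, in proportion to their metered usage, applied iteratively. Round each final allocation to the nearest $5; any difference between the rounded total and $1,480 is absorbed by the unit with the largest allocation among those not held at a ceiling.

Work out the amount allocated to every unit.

Unit PH2: $325 | Unit 2A: $835 | Unit 2B: $320

Sum of metered usage: 7,894.
Pro-rata shares before constraints: Unit PH2 265.85; Unit 2A 677.57; Unit 2B 536.58.
Cap binds for Unit 2B ($320); balance $1,160 reallocated over remaining metered usage 5,032.
Redistributed shares: Unit PH2 326.88 → $325; Unit 2A 833.12 → $835.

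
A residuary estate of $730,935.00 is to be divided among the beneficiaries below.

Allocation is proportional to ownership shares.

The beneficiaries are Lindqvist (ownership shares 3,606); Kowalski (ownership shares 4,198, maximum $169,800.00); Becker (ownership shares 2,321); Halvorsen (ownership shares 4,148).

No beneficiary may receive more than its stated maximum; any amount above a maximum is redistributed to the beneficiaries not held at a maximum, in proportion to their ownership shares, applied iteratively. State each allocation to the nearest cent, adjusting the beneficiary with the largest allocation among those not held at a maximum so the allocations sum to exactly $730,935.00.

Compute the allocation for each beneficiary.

Total ownership shares = 14,273.
Unconstrained shares: Lindqvist 184,666.9663; Kowalski 214,983.8948; Becker 118,860.7956; Halvorsen 212,423.3434.
Cap binds for Kowalski ($169,800.00); balance $561,135.00 reallocated over remaining ownership shares 10,075.
Remaining shares: Lindqvist 200,838.9886 → $200,838.99; Becker 129,269.9092 → $129,269.91; Halvorsen 231,026.1022 → $231,026.10.

Lindqvist: $200,838.99 · Kowalski: $169,800.00 · Becker: $129,269.91 · Halvorsen: $231,026.10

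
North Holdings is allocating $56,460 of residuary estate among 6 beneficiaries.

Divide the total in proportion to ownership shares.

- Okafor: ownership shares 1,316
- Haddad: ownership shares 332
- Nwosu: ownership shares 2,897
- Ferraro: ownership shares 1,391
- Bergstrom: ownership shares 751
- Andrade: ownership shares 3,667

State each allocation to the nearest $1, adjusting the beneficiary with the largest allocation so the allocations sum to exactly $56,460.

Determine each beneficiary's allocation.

Okafor: $7,176; Haddad: $1,810; Nwosu: $15,797; Ferraro: $7,585; Bergstrom: $4,095; Andrade: $19,997

Combined ownership shares = 10,354.
Raw shares: Okafor 1,316/10,354 × $56,460 = 7,176.10; Haddad 332/10,354 × $56,460 = 1,810.38; Nwosu 2,897/10,354 × $56,460 = 15,797.24; Ferraro 1,391/10,354 × $56,460 = 7,585.07; Bergstrom 751/10,354 × $56,460 = 4,095.18; Andrade 3,667/10,354 × $56,460 = 19,996.02.
Rounded to nearest $1: Okafor $7,176; Haddad $1,810; Nwosu $15,797; Ferraro $7,585; Bergstrom $4,095; Andrade $19,996. Sum = $56,459.
Difference $56,460 − $56,459 = +$1 applied to largest allocation (Andrade): Andrade becomes $19,997.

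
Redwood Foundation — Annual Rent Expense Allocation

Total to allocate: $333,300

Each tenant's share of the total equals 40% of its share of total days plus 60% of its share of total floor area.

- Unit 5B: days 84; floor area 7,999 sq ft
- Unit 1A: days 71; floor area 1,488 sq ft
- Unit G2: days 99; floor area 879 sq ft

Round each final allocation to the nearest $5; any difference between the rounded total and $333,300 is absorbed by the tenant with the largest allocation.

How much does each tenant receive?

Days total 254; floor area total 10,366.
Combined weights (40% days + 60% floor area): Unit 5B 0.5953; Unit 1A 0.1979; Unit G2 0.2068.
Pro-rata amounts: Unit 5B 198,406.11; Unit 1A 65,972.99; Unit G2 68,920.90.
After rounding ($5): Unit 5B $198,405; Unit 1A $65,975; Unit G2 $68,920. Sum = $333,300.
Sum already equals the total — no adjustment.

Unit 5B: $198,405 · Unit 1A: $65,975 · Unit G2: $68,920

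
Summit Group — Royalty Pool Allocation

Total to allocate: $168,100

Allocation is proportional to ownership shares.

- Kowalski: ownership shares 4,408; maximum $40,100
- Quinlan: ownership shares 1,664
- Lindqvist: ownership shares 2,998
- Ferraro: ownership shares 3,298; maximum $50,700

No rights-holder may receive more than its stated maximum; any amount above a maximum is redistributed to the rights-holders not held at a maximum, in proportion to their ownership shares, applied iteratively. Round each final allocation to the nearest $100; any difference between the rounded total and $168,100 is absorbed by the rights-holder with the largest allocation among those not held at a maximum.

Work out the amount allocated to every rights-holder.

Kowalski: $40,100 · Quinlan: $27,600 · Lindqvist: $49,700 · Ferraro: $50,700

Combined ownership shares = 12,368.
Proportional shares (ignoring caps): Kowalski 59,911.45; Quinlan 22,616.30; Lindqvist 40,747.40; Ferraro 44,824.85.
Cap binds for Kowalski ($40,100); remaining pool $128,000 reallocated over remaining ownership shares 7,960.
Cap binds for Ferraro ($50,700); remaining pool $77,300 reallocated over remaining ownership shares 4,662.
Redistributed shares: Quinlan 27,590.56 → $27,600; Lindqvist 49,709.44 → $49,700.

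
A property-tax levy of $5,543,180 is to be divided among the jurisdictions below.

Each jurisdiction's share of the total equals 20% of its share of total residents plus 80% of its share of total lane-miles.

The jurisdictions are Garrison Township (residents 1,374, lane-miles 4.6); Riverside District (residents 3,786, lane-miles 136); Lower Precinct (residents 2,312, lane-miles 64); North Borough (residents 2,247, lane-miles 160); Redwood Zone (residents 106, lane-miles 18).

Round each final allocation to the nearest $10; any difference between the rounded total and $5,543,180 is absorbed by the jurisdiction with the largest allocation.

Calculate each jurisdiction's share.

Residents total 9,825; lane-miles total 382.6.
Composite weights (20% residents + 80% lane-miles): Garrison Township 0.0376; Riverside District 0.3614; Lower Precinct 0.1809; North Borough 0.3803; Redwood Zone 0.0398.
Pro-rata amounts: Garrison Township 208,356.31; Riverside District 2,003,520.34; Lower Precinct 1,002,677.21; North Borough 2,108,035.41; Redwood Zone 220,590.74.
Rounded to nearest $10: Garrison Township $208,360; Riverside District $2,003,520; Lower Precinct $1,002,680; North Borough $2,108,040; Redwood Zone $220,590. Sum = $5,543,190.
Difference $5,543,180 − $5,543,190 = −$10 applied to largest allocation (North Borough): North Borough becomes $2,108,030.

Garrison Township: $208,360 | Riverside District: $2,003,520 | Lower Precinct: $1,002,680 | North Borough: $2,108,030 | Redwood Zone: $220,590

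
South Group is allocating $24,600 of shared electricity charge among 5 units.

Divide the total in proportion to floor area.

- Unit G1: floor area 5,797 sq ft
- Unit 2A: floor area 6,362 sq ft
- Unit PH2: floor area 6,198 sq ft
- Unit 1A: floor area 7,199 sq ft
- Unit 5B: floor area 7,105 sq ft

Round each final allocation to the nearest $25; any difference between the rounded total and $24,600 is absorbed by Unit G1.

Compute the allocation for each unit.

Sum of floor area: 32,661.
Proportional shares: Unit G1 5,797/32,661 × $24,600 = 4,366.25; Unit 2A 6,362/32,661 × $24,600 = 4,791.81; Unit PH2 6,198/32,661 × $24,600 = 4,668.28; Unit 1A 7,199/32,661 × $24,600 = 5,422.23; Unit 5B 7,105/32,661 × $24,600 = 5,351.43.
After rounding ($25): Unit G1 $4,375; Unit 2A $4,800; Unit PH2 $4,675; Unit 1A $5,425; Unit 5B $5,350. Sum = $24,625.
Difference $24,600 − $24,625 = −$25 applied to Unit G1: Unit G1 becomes $4,350.

Unit G1: $4,350 · Unit 2A: $4,800 · Unit PH2: $4,675 · Unit 1A: $5,425 · Unit 5B: $5,350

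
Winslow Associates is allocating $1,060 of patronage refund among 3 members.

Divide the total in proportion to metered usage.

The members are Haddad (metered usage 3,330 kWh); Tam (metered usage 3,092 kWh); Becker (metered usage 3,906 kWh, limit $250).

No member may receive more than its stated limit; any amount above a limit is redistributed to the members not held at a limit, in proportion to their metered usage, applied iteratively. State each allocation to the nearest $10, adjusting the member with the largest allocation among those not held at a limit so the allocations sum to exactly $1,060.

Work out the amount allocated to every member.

Haddad: $420 | Tam: $390 | Becker: $250

Total metered usage = 10,328.
Pro-rata shares before constraints: Haddad 341.77; Tam 317.34; Becker 400.89.
Held at cap: Becker ($250); balance $810 reallocated over remaining metered usage 6,422.
Shares after redistribution: Haddad 420.01 → $420; Tam 389.99 → $390.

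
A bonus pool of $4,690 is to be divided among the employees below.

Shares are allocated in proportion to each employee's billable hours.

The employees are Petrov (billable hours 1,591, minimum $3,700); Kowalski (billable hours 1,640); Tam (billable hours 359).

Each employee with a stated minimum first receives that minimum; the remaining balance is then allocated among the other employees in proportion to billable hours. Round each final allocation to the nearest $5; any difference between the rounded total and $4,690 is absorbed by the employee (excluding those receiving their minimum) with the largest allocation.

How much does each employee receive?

Petrov: $3,700; Kowalski: $810; Tam: $180

Minimums first: Petrov $3,700. Residual $990.
Residual split over remaining billable hours 1,999: Kowalski 812.21 → $810; Tam 177.79 → $180.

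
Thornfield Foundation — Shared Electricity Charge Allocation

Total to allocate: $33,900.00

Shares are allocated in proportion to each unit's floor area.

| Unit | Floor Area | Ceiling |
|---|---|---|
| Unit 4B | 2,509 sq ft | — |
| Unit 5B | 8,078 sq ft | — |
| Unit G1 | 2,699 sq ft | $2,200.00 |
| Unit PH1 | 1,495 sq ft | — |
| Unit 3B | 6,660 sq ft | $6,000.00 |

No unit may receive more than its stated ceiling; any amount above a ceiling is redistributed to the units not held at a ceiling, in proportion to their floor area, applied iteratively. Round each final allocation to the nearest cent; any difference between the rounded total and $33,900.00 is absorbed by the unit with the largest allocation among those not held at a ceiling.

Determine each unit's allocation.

Floor area total: 21,441.
Proportional shares (ignoring caps): Unit 4B 3,966.9372; Unit 5B 12,771.9882; Unit G1 4,267.3429; Unit PH1 2,363.7190; Unit 3B 10,530.0126.
Capped: Unit G1 ($2,200.00), Unit 3B ($6,000.00); balance $25,700.00 reallocated over remaining floor area 12,082.
Remaining shares: Unit 4B 5,336.9724 → $5,336.97; Unit 5B 17,182.9664 → $17,182.97; Unit PH1 3,180.0612 → $3,180.06.

Unit 4B: $5,336.97 | Unit 5B: $17,182.97 | Unit G1: $2,200.00 | Unit PH1: $3,180.06 | Unit 3B: $6,000.00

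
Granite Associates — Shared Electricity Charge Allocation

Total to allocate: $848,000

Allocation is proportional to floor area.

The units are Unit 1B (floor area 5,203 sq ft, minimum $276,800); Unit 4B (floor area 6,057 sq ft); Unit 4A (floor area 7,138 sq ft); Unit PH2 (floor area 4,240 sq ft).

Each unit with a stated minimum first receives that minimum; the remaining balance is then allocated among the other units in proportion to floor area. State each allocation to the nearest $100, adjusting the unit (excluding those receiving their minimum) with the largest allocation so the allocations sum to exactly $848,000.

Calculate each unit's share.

Minimums first: Unit 1B $276,800. Balance $571,200.
Balance split over remaining floor area 17,435: Unit 4B 198,437.53 → $198,400; Unit 4A 233,852.92 → $233,900; Unit PH2 138,909.55 → $138,900.

Unit 1B: $276,800 · Unit 4B: $198,400 · Unit 4A: $233,900 · Unit PH2: $138,900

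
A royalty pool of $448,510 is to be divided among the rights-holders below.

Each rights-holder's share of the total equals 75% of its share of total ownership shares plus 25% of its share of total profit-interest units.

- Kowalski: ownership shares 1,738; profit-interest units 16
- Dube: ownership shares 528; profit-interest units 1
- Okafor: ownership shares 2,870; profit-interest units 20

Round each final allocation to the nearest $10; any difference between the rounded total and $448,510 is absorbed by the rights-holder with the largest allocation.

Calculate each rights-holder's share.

Totals — ownership shares 5,136, profit-interest units 37.
Blended shares (75% ownership shares + 25% profit-interest units): Kowalski 0.3619; Dube 0.0839; Okafor 0.5542.
Raw shares: Kowalski 162,317.94; Dube 37,611.85; Okafor 248,580.21.
At nearest $10: Kowalski $162,320; Dube $37,610; Okafor $248,580. Sum = $448,510.
Rounded total matches; no reconciliation needed.

Kowalski: $162,320; Dube: $37,610; Okafor: $248,580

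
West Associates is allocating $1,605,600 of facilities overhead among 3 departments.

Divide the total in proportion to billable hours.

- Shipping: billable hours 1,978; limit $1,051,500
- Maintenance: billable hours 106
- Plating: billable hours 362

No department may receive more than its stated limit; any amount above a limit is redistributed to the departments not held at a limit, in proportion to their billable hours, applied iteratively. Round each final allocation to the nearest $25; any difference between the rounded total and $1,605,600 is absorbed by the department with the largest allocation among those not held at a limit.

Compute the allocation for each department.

Shipping: $1,051,500 | Maintenance: $125,500 | Plating: $428,600

Total billable hours = 2,446.
Unconstrained shares: Shipping 1,298,396.08; Maintenance 69,580.38; Plating 237,623.55.
Capped: Shipping ($1,051,500); remaining pool $554,100 reallocated over remaining billable hours 468.
Remaining shares: Maintenance 125,501.28 → $125,500; Plating 428,598.72 → $428,600.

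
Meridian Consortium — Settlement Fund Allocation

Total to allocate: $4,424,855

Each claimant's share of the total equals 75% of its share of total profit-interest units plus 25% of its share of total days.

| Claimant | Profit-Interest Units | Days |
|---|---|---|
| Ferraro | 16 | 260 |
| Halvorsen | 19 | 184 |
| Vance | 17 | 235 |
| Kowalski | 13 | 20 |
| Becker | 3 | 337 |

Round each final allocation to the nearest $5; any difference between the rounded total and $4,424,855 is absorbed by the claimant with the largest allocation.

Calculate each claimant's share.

Ferraro: $1,058,480 | Halvorsen: $1,123,740 | Vance: $1,080,585 | Kowalski: $655,800 | Becker: $506,250

Totals — profit-interest units 68, days 1,036.
Combined weights (75% profit-interest units + 25% days): Ferraro 0.2392; Halvorsen 0.2540; Vance 0.2442; Kowalski 0.1482; Becker 0.1144.
Proportional shares: Ferraro 1,058,477.98; Halvorsen 1,123,737.80; Vance 1,080,587.18; Kowalski 655,801.60; Becker 506,250.44.
Rounded to nearest $5: Ferraro $1,058,480; Halvorsen $1,123,740; Vance $1,080,585; Kowalski $655,800; Becker $506,250. Sum = $4,424,855.
Sum already equals the total — no adjustment.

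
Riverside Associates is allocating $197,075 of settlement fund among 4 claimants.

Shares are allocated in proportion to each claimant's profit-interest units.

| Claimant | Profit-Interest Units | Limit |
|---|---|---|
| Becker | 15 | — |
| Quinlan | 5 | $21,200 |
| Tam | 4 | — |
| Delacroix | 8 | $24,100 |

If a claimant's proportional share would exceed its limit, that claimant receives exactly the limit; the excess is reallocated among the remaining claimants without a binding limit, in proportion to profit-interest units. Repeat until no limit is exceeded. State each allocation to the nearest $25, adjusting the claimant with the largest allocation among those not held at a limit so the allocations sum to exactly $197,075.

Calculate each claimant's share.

Profit-interest units total: 32.
Unconstrained shares: Becker 92,378.91; Quinlan 30,792.97; Tam 24,634.38; Delacroix 49,268.75.
Capped: Quinlan ($21,200), Delacroix ($24,100); remaining pool $151,775 reallocated over remaining profit-interest units 19.
Remaining shares: Becker 119,822.37 → $119,825; Tam 31,952.63 → $31,950.

Becker: $119,825 | Quinlan: $21,200 | Tam: $31,950 | Delacroix: $24,100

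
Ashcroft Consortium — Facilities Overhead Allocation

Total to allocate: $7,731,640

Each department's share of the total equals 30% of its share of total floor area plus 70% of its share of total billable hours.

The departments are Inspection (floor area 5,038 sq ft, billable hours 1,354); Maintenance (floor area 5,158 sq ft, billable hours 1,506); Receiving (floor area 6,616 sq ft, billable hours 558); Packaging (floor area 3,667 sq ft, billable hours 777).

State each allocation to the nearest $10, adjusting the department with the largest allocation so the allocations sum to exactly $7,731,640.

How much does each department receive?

Inspection: $2,317,470 · Maintenance: $2,527,160 · Receiving: $1,469,240 · Packaging: $1,417,770

Floor area total 20,479; billable hours total 4,195.
Combined weights (30% floor area + 70% billable hours): Inspection 0.2997; Maintenance 0.3269; Receiving 0.1900; Packaging 0.1834.
Unrounded shares: Inspection 2,317,466.85; Maintenance 2,527,159.95; Receiving 1,469,240.77; Packaging 1,417,772.43.
After rounding ($10): Inspection $2,317,470; Maintenance $2,527,160; Receiving $1,469,240; Packaging $1,417,770. Sum = $7,731,640.
No rounding difference to absorb.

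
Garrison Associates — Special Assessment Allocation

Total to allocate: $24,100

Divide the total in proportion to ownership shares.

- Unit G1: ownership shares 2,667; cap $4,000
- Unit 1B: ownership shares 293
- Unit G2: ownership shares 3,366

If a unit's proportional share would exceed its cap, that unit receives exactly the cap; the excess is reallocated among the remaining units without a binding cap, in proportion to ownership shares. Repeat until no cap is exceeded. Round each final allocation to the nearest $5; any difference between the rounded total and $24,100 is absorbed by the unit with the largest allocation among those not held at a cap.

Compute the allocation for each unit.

Total ownership shares = 6,326.
Pro-rata shares before constraints: Unit G1 10,160.40; Unit 1B 1,116.23; Unit G2 12,823.36.
Held at cap: Unit G1 ($4,000); residual $20,100 reallocated over remaining ownership shares 3,659.
Remaining shares: Unit 1B 1,609.54 → $1,610; Unit G2 18,490.46 → $18,490.

Unit G1: $4,000 · Unit 1B: $1,610 · Unit G2: $18,490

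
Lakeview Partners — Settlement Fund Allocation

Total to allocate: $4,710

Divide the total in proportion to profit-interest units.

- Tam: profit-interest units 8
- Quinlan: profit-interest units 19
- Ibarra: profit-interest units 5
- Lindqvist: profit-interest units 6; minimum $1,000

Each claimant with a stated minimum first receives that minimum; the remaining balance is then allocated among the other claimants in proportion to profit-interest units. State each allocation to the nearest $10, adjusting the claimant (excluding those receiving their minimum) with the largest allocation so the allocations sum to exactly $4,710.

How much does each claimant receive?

Fund the minimums — Lindqvist $1,000. Remaining pool $3,710.
Remaining pool split over remaining profit-interest units 32: Tam 927.50 → $930; Quinlan 2,202.81 → $2,200; Ibarra 579.69 → $580.

Tam: $930 | Quinlan: $2,200 | Ibarra: $580 | Lindqvist: $1,000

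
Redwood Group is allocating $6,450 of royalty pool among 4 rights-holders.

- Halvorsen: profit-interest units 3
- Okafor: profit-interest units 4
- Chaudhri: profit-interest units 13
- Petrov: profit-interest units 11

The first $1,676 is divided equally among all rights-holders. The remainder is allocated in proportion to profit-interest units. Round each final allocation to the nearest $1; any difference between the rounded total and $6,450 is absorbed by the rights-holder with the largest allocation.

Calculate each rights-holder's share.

First tranche $1,676 split equally: $419 each.
Remainder $4,774 by profit-interest units (total 31): Halvorsen 462.00 → $462; Okafor 616.00 → $616; Chaudhri 2,002.00 → $2,002; Petrov 1,694.00 → $1,694.
Totals: Halvorsen $419 + $462 = $881; Okafor $419 + $616 = $1,035; Chaudhri $419 + $2,002 = $2,421; Petrov $419 + $1,694 = $2,113.

Halvorsen: $881 · Okafor: $1,035 · Chaudhri: $2,421 · Petrov: $2,113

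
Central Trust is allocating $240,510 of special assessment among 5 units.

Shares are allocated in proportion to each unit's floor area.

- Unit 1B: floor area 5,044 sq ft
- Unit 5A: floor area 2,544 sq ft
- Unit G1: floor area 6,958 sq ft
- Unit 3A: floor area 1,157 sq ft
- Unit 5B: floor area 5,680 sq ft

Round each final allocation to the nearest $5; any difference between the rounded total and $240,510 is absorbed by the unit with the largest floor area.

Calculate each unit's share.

Sum of floor area: 5,044 + 2,544 + 6,958 + 1,157 + 5,680 = 21,383.
Pro-rata amounts: Unit 1B 56,733.50; Unit 5A 28,614.20; Unit G1 78,261.64; Unit 3A 13,013.61; Unit 5B 63,887.05.
At nearest $5: Unit 1B $56,735; Unit 5A $28,615; Unit G1 $78,260; Unit 3A $13,015; Unit 5B $63,885. Sum = $240,510.
No rounding difference to absorb.

Unit 1B: $56,735 · Unit 5A: $28,615 · Unit G1: $78,260 · Unit 3A: $13,015 · Unit 5B: $63,885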